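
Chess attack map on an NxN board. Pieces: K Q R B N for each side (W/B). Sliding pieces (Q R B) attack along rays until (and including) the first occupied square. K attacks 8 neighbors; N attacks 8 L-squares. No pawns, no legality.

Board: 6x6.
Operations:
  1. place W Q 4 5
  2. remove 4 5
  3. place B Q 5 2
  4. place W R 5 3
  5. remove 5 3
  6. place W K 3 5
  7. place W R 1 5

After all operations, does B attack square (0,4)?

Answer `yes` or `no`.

Op 1: place WQ@(4,5)
Op 2: remove (4,5)
Op 3: place BQ@(5,2)
Op 4: place WR@(5,3)
Op 5: remove (5,3)
Op 6: place WK@(3,5)
Op 7: place WR@(1,5)
Per-piece attacks for B:
  BQ@(5,2): attacks (5,3) (5,4) (5,5) (5,1) (5,0) (4,2) (3,2) (2,2) (1,2) (0,2) (4,3) (3,4) (2,5) (4,1) (3,0)
B attacks (0,4): no

Answer: no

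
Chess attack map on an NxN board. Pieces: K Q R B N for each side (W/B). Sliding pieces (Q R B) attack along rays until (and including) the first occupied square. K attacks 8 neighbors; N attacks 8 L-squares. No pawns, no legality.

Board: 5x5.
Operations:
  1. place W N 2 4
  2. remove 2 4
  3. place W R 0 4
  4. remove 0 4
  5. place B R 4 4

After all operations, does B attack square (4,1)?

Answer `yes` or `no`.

Answer: yes

Derivation:
Op 1: place WN@(2,4)
Op 2: remove (2,4)
Op 3: place WR@(0,4)
Op 4: remove (0,4)
Op 5: place BR@(4,4)
Per-piece attacks for B:
  BR@(4,4): attacks (4,3) (4,2) (4,1) (4,0) (3,4) (2,4) (1,4) (0,4)
B attacks (4,1): yes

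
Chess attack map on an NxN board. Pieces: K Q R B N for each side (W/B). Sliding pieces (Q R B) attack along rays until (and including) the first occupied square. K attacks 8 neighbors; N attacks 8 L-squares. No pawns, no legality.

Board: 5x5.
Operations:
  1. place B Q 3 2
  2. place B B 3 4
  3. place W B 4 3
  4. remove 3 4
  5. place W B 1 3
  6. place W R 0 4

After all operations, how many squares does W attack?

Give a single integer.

Answer: 13

Derivation:
Op 1: place BQ@(3,2)
Op 2: place BB@(3,4)
Op 3: place WB@(4,3)
Op 4: remove (3,4)
Op 5: place WB@(1,3)
Op 6: place WR@(0,4)
Per-piece attacks for W:
  WR@(0,4): attacks (0,3) (0,2) (0,1) (0,0) (1,4) (2,4) (3,4) (4,4)
  WB@(1,3): attacks (2,4) (2,2) (3,1) (4,0) (0,4) (0,2) [ray(-1,1) blocked at (0,4)]
  WB@(4,3): attacks (3,4) (3,2) [ray(-1,-1) blocked at (3,2)]
Union (13 distinct): (0,0) (0,1) (0,2) (0,3) (0,4) (1,4) (2,2) (2,4) (3,1) (3,2) (3,4) (4,0) (4,4)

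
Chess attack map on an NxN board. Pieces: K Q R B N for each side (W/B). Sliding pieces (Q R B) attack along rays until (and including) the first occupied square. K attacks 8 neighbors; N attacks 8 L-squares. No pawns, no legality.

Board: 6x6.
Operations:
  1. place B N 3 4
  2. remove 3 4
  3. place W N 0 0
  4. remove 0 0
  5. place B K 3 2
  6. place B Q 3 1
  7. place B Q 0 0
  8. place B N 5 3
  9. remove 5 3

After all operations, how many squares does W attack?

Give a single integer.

Op 1: place BN@(3,4)
Op 2: remove (3,4)
Op 3: place WN@(0,0)
Op 4: remove (0,0)
Op 5: place BK@(3,2)
Op 6: place BQ@(3,1)
Op 7: place BQ@(0,0)
Op 8: place BN@(5,3)
Op 9: remove (5,3)
Per-piece attacks for W:
Union (0 distinct): (none)

Answer: 0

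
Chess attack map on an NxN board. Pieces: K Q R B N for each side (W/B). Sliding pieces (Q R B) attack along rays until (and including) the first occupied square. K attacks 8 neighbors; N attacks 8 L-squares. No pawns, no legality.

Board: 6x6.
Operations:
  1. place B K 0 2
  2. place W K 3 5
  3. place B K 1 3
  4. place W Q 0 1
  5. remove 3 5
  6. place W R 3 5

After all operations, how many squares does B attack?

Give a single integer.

Op 1: place BK@(0,2)
Op 2: place WK@(3,5)
Op 3: place BK@(1,3)
Op 4: place WQ@(0,1)
Op 5: remove (3,5)
Op 6: place WR@(3,5)
Per-piece attacks for B:
  BK@(0,2): attacks (0,3) (0,1) (1,2) (1,3) (1,1)
  BK@(1,3): attacks (1,4) (1,2) (2,3) (0,3) (2,4) (2,2) (0,4) (0,2)
Union (11 distinct): (0,1) (0,2) (0,3) (0,4) (1,1) (1,2) (1,3) (1,4) (2,2) (2,3) (2,4)

Answer: 11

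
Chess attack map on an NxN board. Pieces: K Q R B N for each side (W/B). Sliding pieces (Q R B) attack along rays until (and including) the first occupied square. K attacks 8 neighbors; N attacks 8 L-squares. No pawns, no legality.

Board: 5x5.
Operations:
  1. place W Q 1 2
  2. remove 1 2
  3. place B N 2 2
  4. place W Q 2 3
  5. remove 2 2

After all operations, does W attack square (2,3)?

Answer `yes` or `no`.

Answer: no

Derivation:
Op 1: place WQ@(1,2)
Op 2: remove (1,2)
Op 3: place BN@(2,2)
Op 4: place WQ@(2,3)
Op 5: remove (2,2)
Per-piece attacks for W:
  WQ@(2,3): attacks (2,4) (2,2) (2,1) (2,0) (3,3) (4,3) (1,3) (0,3) (3,4) (3,2) (4,1) (1,4) (1,2) (0,1)
W attacks (2,3): no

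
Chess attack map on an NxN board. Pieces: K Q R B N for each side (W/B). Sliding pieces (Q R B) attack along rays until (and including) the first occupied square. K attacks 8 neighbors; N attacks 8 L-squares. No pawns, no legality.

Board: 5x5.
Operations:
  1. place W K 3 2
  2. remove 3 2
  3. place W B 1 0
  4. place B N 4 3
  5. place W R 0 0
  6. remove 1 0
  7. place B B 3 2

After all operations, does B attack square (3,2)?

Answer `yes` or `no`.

Op 1: place WK@(3,2)
Op 2: remove (3,2)
Op 3: place WB@(1,0)
Op 4: place BN@(4,3)
Op 5: place WR@(0,0)
Op 6: remove (1,0)
Op 7: place BB@(3,2)
Per-piece attacks for B:
  BB@(3,2): attacks (4,3) (4,1) (2,3) (1,4) (2,1) (1,0) [ray(1,1) blocked at (4,3)]
  BN@(4,3): attacks (2,4) (3,1) (2,2)
B attacks (3,2): no

Answer: no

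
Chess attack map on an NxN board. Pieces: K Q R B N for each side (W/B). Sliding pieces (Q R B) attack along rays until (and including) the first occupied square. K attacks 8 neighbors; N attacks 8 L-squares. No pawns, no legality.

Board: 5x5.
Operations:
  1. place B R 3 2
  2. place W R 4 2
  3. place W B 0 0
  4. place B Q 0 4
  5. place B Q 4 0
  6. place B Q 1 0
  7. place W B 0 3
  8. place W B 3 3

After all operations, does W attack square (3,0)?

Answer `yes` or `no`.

Op 1: place BR@(3,2)
Op 2: place WR@(4,2)
Op 3: place WB@(0,0)
Op 4: place BQ@(0,4)
Op 5: place BQ@(4,0)
Op 6: place BQ@(1,0)
Op 7: place WB@(0,3)
Op 8: place WB@(3,3)
Per-piece attacks for W:
  WB@(0,0): attacks (1,1) (2,2) (3,3) [ray(1,1) blocked at (3,3)]
  WB@(0,3): attacks (1,4) (1,2) (2,1) (3,0)
  WB@(3,3): attacks (4,4) (4,2) (2,4) (2,2) (1,1) (0,0) [ray(1,-1) blocked at (4,2); ray(-1,-1) blocked at (0,0)]
  WR@(4,2): attacks (4,3) (4,4) (4,1) (4,0) (3,2) [ray(0,-1) blocked at (4,0); ray(-1,0) blocked at (3,2)]
W attacks (3,0): yes

Answer: yes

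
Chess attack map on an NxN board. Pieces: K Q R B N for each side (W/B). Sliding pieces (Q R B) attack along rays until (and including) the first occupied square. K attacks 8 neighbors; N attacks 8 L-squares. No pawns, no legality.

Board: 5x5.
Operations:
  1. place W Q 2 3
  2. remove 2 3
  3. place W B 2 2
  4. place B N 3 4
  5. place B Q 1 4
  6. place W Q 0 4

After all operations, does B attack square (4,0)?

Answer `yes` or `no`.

Answer: no

Derivation:
Op 1: place WQ@(2,3)
Op 2: remove (2,3)
Op 3: place WB@(2,2)
Op 4: place BN@(3,4)
Op 5: place BQ@(1,4)
Op 6: place WQ@(0,4)
Per-piece attacks for B:
  BQ@(1,4): attacks (1,3) (1,2) (1,1) (1,0) (2,4) (3,4) (0,4) (2,3) (3,2) (4,1) (0,3) [ray(1,0) blocked at (3,4); ray(-1,0) blocked at (0,4)]
  BN@(3,4): attacks (4,2) (2,2) (1,3)
B attacks (4,0): no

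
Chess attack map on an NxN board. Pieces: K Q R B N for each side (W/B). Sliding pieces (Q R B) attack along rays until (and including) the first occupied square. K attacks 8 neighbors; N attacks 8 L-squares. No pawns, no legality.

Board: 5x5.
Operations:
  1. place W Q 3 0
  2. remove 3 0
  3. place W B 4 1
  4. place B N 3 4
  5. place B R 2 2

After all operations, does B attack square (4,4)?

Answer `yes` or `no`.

Op 1: place WQ@(3,0)
Op 2: remove (3,0)
Op 3: place WB@(4,1)
Op 4: place BN@(3,4)
Op 5: place BR@(2,2)
Per-piece attacks for B:
  BR@(2,2): attacks (2,3) (2,4) (2,1) (2,0) (3,2) (4,2) (1,2) (0,2)
  BN@(3,4): attacks (4,2) (2,2) (1,3)
B attacks (4,4): no

Answer: no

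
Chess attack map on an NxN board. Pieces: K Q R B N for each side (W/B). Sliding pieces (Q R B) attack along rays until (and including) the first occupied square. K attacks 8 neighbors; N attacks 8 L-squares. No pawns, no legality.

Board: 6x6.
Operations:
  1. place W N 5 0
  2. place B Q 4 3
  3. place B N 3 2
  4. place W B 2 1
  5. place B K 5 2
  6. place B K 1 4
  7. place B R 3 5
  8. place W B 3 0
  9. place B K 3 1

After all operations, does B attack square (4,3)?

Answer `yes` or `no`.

Op 1: place WN@(5,0)
Op 2: place BQ@(4,3)
Op 3: place BN@(3,2)
Op 4: place WB@(2,1)
Op 5: place BK@(5,2)
Op 6: place BK@(1,4)
Op 7: place BR@(3,5)
Op 8: place WB@(3,0)
Op 9: place BK@(3,1)
Per-piece attacks for B:
  BK@(1,4): attacks (1,5) (1,3) (2,4) (0,4) (2,5) (2,3) (0,5) (0,3)
  BK@(3,1): attacks (3,2) (3,0) (4,1) (2,1) (4,2) (4,0) (2,2) (2,0)
  BN@(3,2): attacks (4,4) (5,3) (2,4) (1,3) (4,0) (5,1) (2,0) (1,1)
  BR@(3,5): attacks (3,4) (3,3) (3,2) (4,5) (5,5) (2,5) (1,5) (0,5) [ray(0,-1) blocked at (3,2)]
  BQ@(4,3): attacks (4,4) (4,5) (4,2) (4,1) (4,0) (5,3) (3,3) (2,3) (1,3) (0,3) (5,4) (5,2) (3,4) (2,5) (3,2) [ray(1,-1) blocked at (5,2); ray(-1,-1) blocked at (3,2)]
  BK@(5,2): attacks (5,3) (5,1) (4,2) (4,3) (4,1)
B attacks (4,3): yes

Answer: yes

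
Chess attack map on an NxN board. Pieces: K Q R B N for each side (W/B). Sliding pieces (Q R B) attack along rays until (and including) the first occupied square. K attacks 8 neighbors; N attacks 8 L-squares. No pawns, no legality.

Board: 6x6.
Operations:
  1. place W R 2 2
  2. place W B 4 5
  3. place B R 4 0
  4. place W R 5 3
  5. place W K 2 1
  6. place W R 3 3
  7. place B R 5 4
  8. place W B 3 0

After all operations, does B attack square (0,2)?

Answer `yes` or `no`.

Answer: no

Derivation:
Op 1: place WR@(2,2)
Op 2: place WB@(4,5)
Op 3: place BR@(4,0)
Op 4: place WR@(5,3)
Op 5: place WK@(2,1)
Op 6: place WR@(3,3)
Op 7: place BR@(5,4)
Op 8: place WB@(3,0)
Per-piece attacks for B:
  BR@(4,0): attacks (4,1) (4,2) (4,3) (4,4) (4,5) (5,0) (3,0) [ray(0,1) blocked at (4,5); ray(-1,0) blocked at (3,0)]
  BR@(5,4): attacks (5,5) (5,3) (4,4) (3,4) (2,4) (1,4) (0,4) [ray(0,-1) blocked at (5,3)]
B attacks (0,2): no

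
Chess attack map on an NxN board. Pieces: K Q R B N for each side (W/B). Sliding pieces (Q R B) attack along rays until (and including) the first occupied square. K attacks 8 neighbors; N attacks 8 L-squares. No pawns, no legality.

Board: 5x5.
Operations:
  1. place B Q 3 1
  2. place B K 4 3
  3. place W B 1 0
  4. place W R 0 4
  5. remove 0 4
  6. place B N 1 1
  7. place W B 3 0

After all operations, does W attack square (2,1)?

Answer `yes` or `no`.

Op 1: place BQ@(3,1)
Op 2: place BK@(4,3)
Op 3: place WB@(1,0)
Op 4: place WR@(0,4)
Op 5: remove (0,4)
Op 6: place BN@(1,1)
Op 7: place WB@(3,0)
Per-piece attacks for W:
  WB@(1,0): attacks (2,1) (3,2) (4,3) (0,1) [ray(1,1) blocked at (4,3)]
  WB@(3,0): attacks (4,1) (2,1) (1,2) (0,3)
W attacks (2,1): yes

Answer: yes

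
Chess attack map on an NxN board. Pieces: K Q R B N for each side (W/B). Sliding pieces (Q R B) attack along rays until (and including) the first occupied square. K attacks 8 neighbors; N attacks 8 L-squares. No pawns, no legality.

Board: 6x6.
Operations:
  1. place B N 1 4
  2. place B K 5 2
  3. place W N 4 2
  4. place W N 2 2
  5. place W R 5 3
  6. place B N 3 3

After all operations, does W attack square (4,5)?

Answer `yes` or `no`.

Op 1: place BN@(1,4)
Op 2: place BK@(5,2)
Op 3: place WN@(4,2)
Op 4: place WN@(2,2)
Op 5: place WR@(5,3)
Op 6: place BN@(3,3)
Per-piece attacks for W:
  WN@(2,2): attacks (3,4) (4,3) (1,4) (0,3) (3,0) (4,1) (1,0) (0,1)
  WN@(4,2): attacks (5,4) (3,4) (2,3) (5,0) (3,0) (2,1)
  WR@(5,3): attacks (5,4) (5,5) (5,2) (4,3) (3,3) [ray(0,-1) blocked at (5,2); ray(-1,0) blocked at (3,3)]
W attacks (4,5): no

Answer: no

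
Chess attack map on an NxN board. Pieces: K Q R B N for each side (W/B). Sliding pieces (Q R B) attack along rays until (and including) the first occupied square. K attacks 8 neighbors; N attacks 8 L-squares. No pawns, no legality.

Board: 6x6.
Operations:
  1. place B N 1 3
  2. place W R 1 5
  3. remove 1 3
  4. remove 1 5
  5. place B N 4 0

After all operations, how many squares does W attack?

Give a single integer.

Answer: 0

Derivation:
Op 1: place BN@(1,3)
Op 2: place WR@(1,5)
Op 3: remove (1,3)
Op 4: remove (1,5)
Op 5: place BN@(4,0)
Per-piece attacks for W:
Union (0 distinct): (none)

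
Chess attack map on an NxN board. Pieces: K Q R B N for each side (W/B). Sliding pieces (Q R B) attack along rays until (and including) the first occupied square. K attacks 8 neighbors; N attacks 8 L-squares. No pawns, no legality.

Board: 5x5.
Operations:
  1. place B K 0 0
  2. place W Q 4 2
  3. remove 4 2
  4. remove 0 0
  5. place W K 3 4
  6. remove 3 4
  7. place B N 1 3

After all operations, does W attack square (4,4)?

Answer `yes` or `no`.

Answer: no

Derivation:
Op 1: place BK@(0,0)
Op 2: place WQ@(4,2)
Op 3: remove (4,2)
Op 4: remove (0,0)
Op 5: place WK@(3,4)
Op 6: remove (3,4)
Op 7: place BN@(1,3)
Per-piece attacks for W:
W attacks (4,4): no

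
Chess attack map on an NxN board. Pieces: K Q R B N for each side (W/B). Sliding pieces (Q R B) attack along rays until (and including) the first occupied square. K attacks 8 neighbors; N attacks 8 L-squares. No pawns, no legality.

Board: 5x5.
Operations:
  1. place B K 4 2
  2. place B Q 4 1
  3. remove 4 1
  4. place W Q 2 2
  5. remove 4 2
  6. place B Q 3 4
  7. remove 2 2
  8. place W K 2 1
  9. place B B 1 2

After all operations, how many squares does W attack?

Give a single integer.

Op 1: place BK@(4,2)
Op 2: place BQ@(4,1)
Op 3: remove (4,1)
Op 4: place WQ@(2,2)
Op 5: remove (4,2)
Op 6: place BQ@(3,4)
Op 7: remove (2,2)
Op 8: place WK@(2,1)
Op 9: place BB@(1,2)
Per-piece attacks for W:
  WK@(2,1): attacks (2,2) (2,0) (3,1) (1,1) (3,2) (3,0) (1,2) (1,0)
Union (8 distinct): (1,0) (1,1) (1,2) (2,0) (2,2) (3,0) (3,1) (3,2)

Answer: 8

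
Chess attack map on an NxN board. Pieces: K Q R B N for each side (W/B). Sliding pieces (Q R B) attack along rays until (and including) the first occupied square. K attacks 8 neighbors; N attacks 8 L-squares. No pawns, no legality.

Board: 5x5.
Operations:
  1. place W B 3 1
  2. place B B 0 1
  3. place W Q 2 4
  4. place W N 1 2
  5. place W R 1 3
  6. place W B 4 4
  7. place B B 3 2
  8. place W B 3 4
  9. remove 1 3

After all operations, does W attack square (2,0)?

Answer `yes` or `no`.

Op 1: place WB@(3,1)
Op 2: place BB@(0,1)
Op 3: place WQ@(2,4)
Op 4: place WN@(1,2)
Op 5: place WR@(1,3)
Op 6: place WB@(4,4)
Op 7: place BB@(3,2)
Op 8: place WB@(3,4)
Op 9: remove (1,3)
Per-piece attacks for W:
  WN@(1,2): attacks (2,4) (3,3) (0,4) (2,0) (3,1) (0,0)
  WQ@(2,4): attacks (2,3) (2,2) (2,1) (2,0) (3,4) (1,4) (0,4) (3,3) (4,2) (1,3) (0,2) [ray(1,0) blocked at (3,4)]
  WB@(3,1): attacks (4,2) (4,0) (2,2) (1,3) (0,4) (2,0)
  WB@(3,4): attacks (4,3) (2,3) (1,2) [ray(-1,-1) blocked at (1,2)]
  WB@(4,4): attacks (3,3) (2,2) (1,1) (0,0)
W attacks (2,0): yes

Answer: yes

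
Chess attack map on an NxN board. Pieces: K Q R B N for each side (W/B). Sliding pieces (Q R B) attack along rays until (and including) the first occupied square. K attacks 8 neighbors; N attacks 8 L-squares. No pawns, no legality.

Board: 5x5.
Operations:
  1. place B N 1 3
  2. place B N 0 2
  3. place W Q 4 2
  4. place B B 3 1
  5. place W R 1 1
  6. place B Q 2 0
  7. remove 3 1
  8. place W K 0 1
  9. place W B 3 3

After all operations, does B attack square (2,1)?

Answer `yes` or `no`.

Answer: yes

Derivation:
Op 1: place BN@(1,3)
Op 2: place BN@(0,2)
Op 3: place WQ@(4,2)
Op 4: place BB@(3,1)
Op 5: place WR@(1,1)
Op 6: place BQ@(2,0)
Op 7: remove (3,1)
Op 8: place WK@(0,1)
Op 9: place WB@(3,3)
Per-piece attacks for B:
  BN@(0,2): attacks (1,4) (2,3) (1,0) (2,1)
  BN@(1,3): attacks (3,4) (2,1) (3,2) (0,1)
  BQ@(2,0): attacks (2,1) (2,2) (2,3) (2,4) (3,0) (4,0) (1,0) (0,0) (3,1) (4,2) (1,1) [ray(1,1) blocked at (4,2); ray(-1,1) blocked at (1,1)]
B attacks (2,1): yes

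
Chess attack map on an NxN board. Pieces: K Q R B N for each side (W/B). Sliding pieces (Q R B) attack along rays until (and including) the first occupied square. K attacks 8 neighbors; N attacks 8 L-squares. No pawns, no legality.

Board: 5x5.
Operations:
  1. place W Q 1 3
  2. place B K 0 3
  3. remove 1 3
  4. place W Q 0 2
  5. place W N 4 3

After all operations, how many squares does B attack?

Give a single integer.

Answer: 5

Derivation:
Op 1: place WQ@(1,3)
Op 2: place BK@(0,3)
Op 3: remove (1,3)
Op 4: place WQ@(0,2)
Op 5: place WN@(4,3)
Per-piece attacks for B:
  BK@(0,3): attacks (0,4) (0,2) (1,3) (1,4) (1,2)
Union (5 distinct): (0,2) (0,4) (1,2) (1,3) (1,4)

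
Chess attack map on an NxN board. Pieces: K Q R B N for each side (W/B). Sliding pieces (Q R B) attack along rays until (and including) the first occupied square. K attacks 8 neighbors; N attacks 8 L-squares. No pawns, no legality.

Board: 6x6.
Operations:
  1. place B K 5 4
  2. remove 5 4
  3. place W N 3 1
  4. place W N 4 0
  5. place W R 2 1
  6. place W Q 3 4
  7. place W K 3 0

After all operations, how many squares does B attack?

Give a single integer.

Op 1: place BK@(5,4)
Op 2: remove (5,4)
Op 3: place WN@(3,1)
Op 4: place WN@(4,0)
Op 5: place WR@(2,1)
Op 6: place WQ@(3,4)
Op 7: place WK@(3,0)
Per-piece attacks for B:
Union (0 distinct): (none)

Answer: 0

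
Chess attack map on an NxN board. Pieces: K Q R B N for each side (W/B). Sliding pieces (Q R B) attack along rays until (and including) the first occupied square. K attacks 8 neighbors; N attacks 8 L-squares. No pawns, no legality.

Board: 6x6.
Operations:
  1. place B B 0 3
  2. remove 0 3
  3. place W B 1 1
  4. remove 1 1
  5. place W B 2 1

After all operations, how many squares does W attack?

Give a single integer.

Op 1: place BB@(0,3)
Op 2: remove (0,3)
Op 3: place WB@(1,1)
Op 4: remove (1,1)
Op 5: place WB@(2,1)
Per-piece attacks for W:
  WB@(2,1): attacks (3,2) (4,3) (5,4) (3,0) (1,2) (0,3) (1,0)
Union (7 distinct): (0,3) (1,0) (1,2) (3,0) (3,2) (4,3) (5,4)

Answer: 7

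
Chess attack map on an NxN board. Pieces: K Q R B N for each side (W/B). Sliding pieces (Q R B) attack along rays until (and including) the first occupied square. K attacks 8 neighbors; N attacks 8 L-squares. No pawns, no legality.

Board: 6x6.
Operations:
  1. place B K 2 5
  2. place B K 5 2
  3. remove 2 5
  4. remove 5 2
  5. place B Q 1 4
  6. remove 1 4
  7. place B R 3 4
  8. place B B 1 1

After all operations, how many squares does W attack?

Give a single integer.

Op 1: place BK@(2,5)
Op 2: place BK@(5,2)
Op 3: remove (2,5)
Op 4: remove (5,2)
Op 5: place BQ@(1,4)
Op 6: remove (1,4)
Op 7: place BR@(3,4)
Op 8: place BB@(1,1)
Per-piece attacks for W:
Union (0 distinct): (none)

Answer: 0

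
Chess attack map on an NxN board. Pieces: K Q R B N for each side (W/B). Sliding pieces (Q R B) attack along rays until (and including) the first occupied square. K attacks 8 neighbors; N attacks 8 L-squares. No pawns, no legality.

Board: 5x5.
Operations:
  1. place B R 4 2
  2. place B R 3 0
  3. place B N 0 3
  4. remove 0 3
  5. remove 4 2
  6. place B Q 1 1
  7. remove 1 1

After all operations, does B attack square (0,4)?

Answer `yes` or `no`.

Answer: no

Derivation:
Op 1: place BR@(4,2)
Op 2: place BR@(3,0)
Op 3: place BN@(0,3)
Op 4: remove (0,3)
Op 5: remove (4,2)
Op 6: place BQ@(1,1)
Op 7: remove (1,1)
Per-piece attacks for B:
  BR@(3,0): attacks (3,1) (3,2) (3,3) (3,4) (4,0) (2,0) (1,0) (0,0)
B attacks (0,4): no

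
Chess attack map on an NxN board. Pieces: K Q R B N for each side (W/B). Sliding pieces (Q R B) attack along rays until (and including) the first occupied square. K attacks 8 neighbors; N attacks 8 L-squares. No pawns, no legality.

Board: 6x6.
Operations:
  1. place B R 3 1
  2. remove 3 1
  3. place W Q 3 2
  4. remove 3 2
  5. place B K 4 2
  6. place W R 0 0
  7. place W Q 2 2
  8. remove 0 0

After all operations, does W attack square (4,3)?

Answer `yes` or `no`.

Answer: no

Derivation:
Op 1: place BR@(3,1)
Op 2: remove (3,1)
Op 3: place WQ@(3,2)
Op 4: remove (3,2)
Op 5: place BK@(4,2)
Op 6: place WR@(0,0)
Op 7: place WQ@(2,2)
Op 8: remove (0,0)
Per-piece attacks for W:
  WQ@(2,2): attacks (2,3) (2,4) (2,5) (2,1) (2,0) (3,2) (4,2) (1,2) (0,2) (3,3) (4,4) (5,5) (3,1) (4,0) (1,3) (0,4) (1,1) (0,0) [ray(1,0) blocked at (4,2)]
W attacks (4,3): no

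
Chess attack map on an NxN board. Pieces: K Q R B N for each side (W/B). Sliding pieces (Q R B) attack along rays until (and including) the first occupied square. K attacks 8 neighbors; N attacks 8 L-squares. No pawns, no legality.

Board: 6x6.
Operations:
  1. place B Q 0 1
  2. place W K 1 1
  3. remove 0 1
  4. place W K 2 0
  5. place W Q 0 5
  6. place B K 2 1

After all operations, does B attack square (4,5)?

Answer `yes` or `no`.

Answer: no

Derivation:
Op 1: place BQ@(0,1)
Op 2: place WK@(1,1)
Op 3: remove (0,1)
Op 4: place WK@(2,0)
Op 5: place WQ@(0,5)
Op 6: place BK@(2,1)
Per-piece attacks for B:
  BK@(2,1): attacks (2,2) (2,0) (3,1) (1,1) (3,2) (3,0) (1,2) (1,0)
B attacks (4,5): no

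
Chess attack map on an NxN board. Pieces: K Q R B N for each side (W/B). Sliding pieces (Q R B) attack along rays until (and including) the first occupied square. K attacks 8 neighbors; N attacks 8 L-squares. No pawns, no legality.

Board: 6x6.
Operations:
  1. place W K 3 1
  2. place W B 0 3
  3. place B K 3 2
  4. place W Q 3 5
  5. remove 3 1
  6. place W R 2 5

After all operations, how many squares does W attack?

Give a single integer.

Op 1: place WK@(3,1)
Op 2: place WB@(0,3)
Op 3: place BK@(3,2)
Op 4: place WQ@(3,5)
Op 5: remove (3,1)
Op 6: place WR@(2,5)
Per-piece attacks for W:
  WB@(0,3): attacks (1,4) (2,5) (1,2) (2,1) (3,0) [ray(1,1) blocked at (2,5)]
  WR@(2,5): attacks (2,4) (2,3) (2,2) (2,1) (2,0) (3,5) (1,5) (0,5) [ray(1,0) blocked at (3,5)]
  WQ@(3,5): attacks (3,4) (3,3) (3,2) (4,5) (5,5) (2,5) (4,4) (5,3) (2,4) (1,3) (0,2) [ray(0,-1) blocked at (3,2); ray(-1,0) blocked at (2,5)]
Union (21 distinct): (0,2) (0,5) (1,2) (1,3) (1,4) (1,5) (2,0) (2,1) (2,2) (2,3) (2,4) (2,5) (3,0) (3,2) (3,3) (3,4) (3,5) (4,4) (4,5) (5,3) (5,5)

Answer: 21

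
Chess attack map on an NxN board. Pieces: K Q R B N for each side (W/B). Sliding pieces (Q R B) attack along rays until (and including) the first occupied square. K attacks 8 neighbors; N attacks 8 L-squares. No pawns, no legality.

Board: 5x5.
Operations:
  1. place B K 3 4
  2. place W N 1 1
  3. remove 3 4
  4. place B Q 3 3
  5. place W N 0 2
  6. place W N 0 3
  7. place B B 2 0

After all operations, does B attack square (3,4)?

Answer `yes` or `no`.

Op 1: place BK@(3,4)
Op 2: place WN@(1,1)
Op 3: remove (3,4)
Op 4: place BQ@(3,3)
Op 5: place WN@(0,2)
Op 6: place WN@(0,3)
Op 7: place BB@(2,0)
Per-piece attacks for B:
  BB@(2,0): attacks (3,1) (4,2) (1,1) [ray(-1,1) blocked at (1,1)]
  BQ@(3,3): attacks (3,4) (3,2) (3,1) (3,0) (4,3) (2,3) (1,3) (0,3) (4,4) (4,2) (2,4) (2,2) (1,1) [ray(-1,0) blocked at (0,3); ray(-1,-1) blocked at (1,1)]
B attacks (3,4): yes

Answer: yes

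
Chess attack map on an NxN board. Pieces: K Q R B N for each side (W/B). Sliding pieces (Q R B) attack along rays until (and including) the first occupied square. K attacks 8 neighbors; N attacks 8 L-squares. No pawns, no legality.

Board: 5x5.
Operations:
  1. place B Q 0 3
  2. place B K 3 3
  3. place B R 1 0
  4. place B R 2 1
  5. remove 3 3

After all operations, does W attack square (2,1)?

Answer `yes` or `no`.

Op 1: place BQ@(0,3)
Op 2: place BK@(3,3)
Op 3: place BR@(1,0)
Op 4: place BR@(2,1)
Op 5: remove (3,3)
Per-piece attacks for W:
W attacks (2,1): no

Answer: no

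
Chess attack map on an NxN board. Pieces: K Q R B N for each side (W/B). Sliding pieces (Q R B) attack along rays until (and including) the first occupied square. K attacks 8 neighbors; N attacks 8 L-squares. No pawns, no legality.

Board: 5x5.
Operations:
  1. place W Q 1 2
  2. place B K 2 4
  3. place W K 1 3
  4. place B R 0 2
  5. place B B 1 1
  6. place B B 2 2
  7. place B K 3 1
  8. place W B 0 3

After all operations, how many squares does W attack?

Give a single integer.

Answer: 14

Derivation:
Op 1: place WQ@(1,2)
Op 2: place BK@(2,4)
Op 3: place WK@(1,3)
Op 4: place BR@(0,2)
Op 5: place BB@(1,1)
Op 6: place BB@(2,2)
Op 7: place BK@(3,1)
Op 8: place WB@(0,3)
Per-piece attacks for W:
  WB@(0,3): attacks (1,4) (1,2) [ray(1,-1) blocked at (1,2)]
  WQ@(1,2): attacks (1,3) (1,1) (2,2) (0,2) (2,3) (3,4) (2,1) (3,0) (0,3) (0,1) [ray(0,1) blocked at (1,3); ray(0,-1) blocked at (1,1); ray(1,0) blocked at (2,2); ray(-1,0) blocked at (0,2); ray(-1,1) blocked at (0,3)]
  WK@(1,3): attacks (1,4) (1,2) (2,3) (0,3) (2,4) (2,2) (0,4) (0,2)
Union (14 distinct): (0,1) (0,2) (0,3) (0,4) (1,1) (1,2) (1,3) (1,4) (2,1) (2,2) (2,3) (2,4) (3,0) (3,4)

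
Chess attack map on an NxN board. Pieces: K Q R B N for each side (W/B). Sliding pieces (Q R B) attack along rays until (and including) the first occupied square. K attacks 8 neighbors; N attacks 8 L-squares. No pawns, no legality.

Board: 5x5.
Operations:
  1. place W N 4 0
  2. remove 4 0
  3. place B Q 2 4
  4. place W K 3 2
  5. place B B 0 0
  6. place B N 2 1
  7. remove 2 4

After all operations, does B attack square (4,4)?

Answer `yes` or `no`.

Op 1: place WN@(4,0)
Op 2: remove (4,0)
Op 3: place BQ@(2,4)
Op 4: place WK@(3,2)
Op 5: place BB@(0,0)
Op 6: place BN@(2,1)
Op 7: remove (2,4)
Per-piece attacks for B:
  BB@(0,0): attacks (1,1) (2,2) (3,3) (4,4)
  BN@(2,1): attacks (3,3) (4,2) (1,3) (0,2) (4,0) (0,0)
B attacks (4,4): yes

Answer: yes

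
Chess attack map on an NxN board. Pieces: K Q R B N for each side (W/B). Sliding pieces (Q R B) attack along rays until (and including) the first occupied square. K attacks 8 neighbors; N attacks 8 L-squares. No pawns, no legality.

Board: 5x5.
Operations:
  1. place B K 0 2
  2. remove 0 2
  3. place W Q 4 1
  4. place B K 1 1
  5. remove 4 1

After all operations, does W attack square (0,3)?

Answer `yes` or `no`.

Answer: no

Derivation:
Op 1: place BK@(0,2)
Op 2: remove (0,2)
Op 3: place WQ@(4,1)
Op 4: place BK@(1,1)
Op 5: remove (4,1)
Per-piece attacks for W:
W attacks (0,3): no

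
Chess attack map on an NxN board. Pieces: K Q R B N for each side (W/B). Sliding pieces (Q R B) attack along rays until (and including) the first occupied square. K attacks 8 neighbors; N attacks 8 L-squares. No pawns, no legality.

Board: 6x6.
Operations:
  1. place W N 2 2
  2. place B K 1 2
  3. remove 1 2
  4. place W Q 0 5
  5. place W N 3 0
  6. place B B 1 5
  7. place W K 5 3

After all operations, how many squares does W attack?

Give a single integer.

Answer: 22

Derivation:
Op 1: place WN@(2,2)
Op 2: place BK@(1,2)
Op 3: remove (1,2)
Op 4: place WQ@(0,5)
Op 5: place WN@(3,0)
Op 6: place BB@(1,5)
Op 7: place WK@(5,3)
Per-piece attacks for W:
  WQ@(0,5): attacks (0,4) (0,3) (0,2) (0,1) (0,0) (1,5) (1,4) (2,3) (3,2) (4,1) (5,0) [ray(1,0) blocked at (1,5)]
  WN@(2,2): attacks (3,4) (4,3) (1,4) (0,3) (3,0) (4,1) (1,0) (0,1)
  WN@(3,0): attacks (4,2) (5,1) (2,2) (1,1)
  WK@(5,3): attacks (5,4) (5,2) (4,3) (4,4) (4,2)
Union (22 distinct): (0,0) (0,1) (0,2) (0,3) (0,4) (1,0) (1,1) (1,4) (1,5) (2,2) (2,3) (3,0) (3,2) (3,4) (4,1) (4,2) (4,3) (4,4) (5,0) (5,1) (5,2) (5,4)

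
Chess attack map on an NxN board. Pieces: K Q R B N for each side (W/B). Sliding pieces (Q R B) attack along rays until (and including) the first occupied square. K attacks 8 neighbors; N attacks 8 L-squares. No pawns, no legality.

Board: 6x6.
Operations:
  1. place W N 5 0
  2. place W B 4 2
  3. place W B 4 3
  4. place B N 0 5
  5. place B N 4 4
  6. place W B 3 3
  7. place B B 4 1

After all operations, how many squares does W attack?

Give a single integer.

Op 1: place WN@(5,0)
Op 2: place WB@(4,2)
Op 3: place WB@(4,3)
Op 4: place BN@(0,5)
Op 5: place BN@(4,4)
Op 6: place WB@(3,3)
Op 7: place BB@(4,1)
Per-piece attacks for W:
  WB@(3,3): attacks (4,4) (4,2) (2,4) (1,5) (2,2) (1,1) (0,0) [ray(1,1) blocked at (4,4); ray(1,-1) blocked at (4,2)]
  WB@(4,2): attacks (5,3) (5,1) (3,3) (3,1) (2,0) [ray(-1,1) blocked at (3,3)]
  WB@(4,3): attacks (5,4) (5,2) (3,4) (2,5) (3,2) (2,1) (1,0)
  WN@(5,0): attacks (4,2) (3,1)
Union (19 distinct): (0,0) (1,0) (1,1) (1,5) (2,0) (2,1) (2,2) (2,4) (2,5) (3,1) (3,2) (3,3) (3,4) (4,2) (4,4) (5,1) (5,2) (5,3) (5,4)

Answer: 19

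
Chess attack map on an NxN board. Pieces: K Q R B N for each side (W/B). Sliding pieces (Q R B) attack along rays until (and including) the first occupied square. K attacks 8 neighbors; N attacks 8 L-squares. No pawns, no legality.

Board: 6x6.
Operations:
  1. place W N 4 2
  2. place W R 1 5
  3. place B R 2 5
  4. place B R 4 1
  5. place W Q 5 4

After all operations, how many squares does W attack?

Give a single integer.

Answer: 23

Derivation:
Op 1: place WN@(4,2)
Op 2: place WR@(1,5)
Op 3: place BR@(2,5)
Op 4: place BR@(4,1)
Op 5: place WQ@(5,4)
Per-piece attacks for W:
  WR@(1,5): attacks (1,4) (1,3) (1,2) (1,1) (1,0) (2,5) (0,5) [ray(1,0) blocked at (2,5)]
  WN@(4,2): attacks (5,4) (3,4) (2,3) (5,0) (3,0) (2,1)
  WQ@(5,4): attacks (5,5) (5,3) (5,2) (5,1) (5,0) (4,4) (3,4) (2,4) (1,4) (0,4) (4,5) (4,3) (3,2) (2,1) (1,0)
Union (23 distinct): (0,4) (0,5) (1,0) (1,1) (1,2) (1,3) (1,4) (2,1) (2,3) (2,4) (2,5) (3,0) (3,2) (3,4) (4,3) (4,4) (4,5) (5,0) (5,1) (5,2) (5,3) (5,4) (5,5)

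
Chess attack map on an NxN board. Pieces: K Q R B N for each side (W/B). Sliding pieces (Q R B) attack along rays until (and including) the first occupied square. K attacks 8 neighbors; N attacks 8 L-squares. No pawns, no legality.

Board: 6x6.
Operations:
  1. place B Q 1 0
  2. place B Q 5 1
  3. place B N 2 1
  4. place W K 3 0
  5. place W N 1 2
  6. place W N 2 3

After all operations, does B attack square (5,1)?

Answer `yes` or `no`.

Answer: no

Derivation:
Op 1: place BQ@(1,0)
Op 2: place BQ@(5,1)
Op 3: place BN@(2,1)
Op 4: place WK@(3,0)
Op 5: place WN@(1,2)
Op 6: place WN@(2,3)
Per-piece attacks for B:
  BQ@(1,0): attacks (1,1) (1,2) (2,0) (3,0) (0,0) (2,1) (0,1) [ray(0,1) blocked at (1,2); ray(1,0) blocked at (3,0); ray(1,1) blocked at (2,1)]
  BN@(2,1): attacks (3,3) (4,2) (1,3) (0,2) (4,0) (0,0)
  BQ@(5,1): attacks (5,2) (5,3) (5,4) (5,5) (5,0) (4,1) (3,1) (2,1) (4,2) (3,3) (2,4) (1,5) (4,0) [ray(-1,0) blocked at (2,1)]
B attacks (5,1): no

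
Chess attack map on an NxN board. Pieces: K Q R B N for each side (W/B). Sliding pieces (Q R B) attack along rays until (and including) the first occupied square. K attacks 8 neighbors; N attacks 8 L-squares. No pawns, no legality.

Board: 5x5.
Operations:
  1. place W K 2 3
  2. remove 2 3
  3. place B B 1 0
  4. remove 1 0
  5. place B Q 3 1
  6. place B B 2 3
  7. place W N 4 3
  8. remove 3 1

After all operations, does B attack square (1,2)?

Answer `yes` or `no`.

Answer: yes

Derivation:
Op 1: place WK@(2,3)
Op 2: remove (2,3)
Op 3: place BB@(1,0)
Op 4: remove (1,0)
Op 5: place BQ@(3,1)
Op 6: place BB@(2,3)
Op 7: place WN@(4,3)
Op 8: remove (3,1)
Per-piece attacks for B:
  BB@(2,3): attacks (3,4) (3,2) (4,1) (1,4) (1,2) (0,1)
B attacks (1,2): yes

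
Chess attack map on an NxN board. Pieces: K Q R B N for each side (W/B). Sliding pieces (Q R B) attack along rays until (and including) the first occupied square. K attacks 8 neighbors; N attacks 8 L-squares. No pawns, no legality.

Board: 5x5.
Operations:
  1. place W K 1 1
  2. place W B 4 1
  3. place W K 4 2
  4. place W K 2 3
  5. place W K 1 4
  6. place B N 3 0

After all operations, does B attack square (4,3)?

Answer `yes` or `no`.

Answer: no

Derivation:
Op 1: place WK@(1,1)
Op 2: place WB@(4,1)
Op 3: place WK@(4,2)
Op 4: place WK@(2,3)
Op 5: place WK@(1,4)
Op 6: place BN@(3,0)
Per-piece attacks for B:
  BN@(3,0): attacks (4,2) (2,2) (1,1)
B attacks (4,3): no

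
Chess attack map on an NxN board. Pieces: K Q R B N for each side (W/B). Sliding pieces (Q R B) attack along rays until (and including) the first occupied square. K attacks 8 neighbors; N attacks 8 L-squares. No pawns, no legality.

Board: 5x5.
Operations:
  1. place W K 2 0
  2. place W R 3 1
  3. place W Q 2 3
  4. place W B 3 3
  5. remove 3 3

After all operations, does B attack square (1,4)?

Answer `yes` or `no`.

Answer: no

Derivation:
Op 1: place WK@(2,0)
Op 2: place WR@(3,1)
Op 3: place WQ@(2,3)
Op 4: place WB@(3,3)
Op 5: remove (3,3)
Per-piece attacks for B:
B attacks (1,4): no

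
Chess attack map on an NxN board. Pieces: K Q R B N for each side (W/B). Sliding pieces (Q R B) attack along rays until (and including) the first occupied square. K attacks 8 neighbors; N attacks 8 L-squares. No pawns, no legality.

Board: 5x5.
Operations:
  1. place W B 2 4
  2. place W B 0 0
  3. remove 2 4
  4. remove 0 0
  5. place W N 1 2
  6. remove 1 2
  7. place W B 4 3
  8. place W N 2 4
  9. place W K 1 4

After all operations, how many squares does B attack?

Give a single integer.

Op 1: place WB@(2,4)
Op 2: place WB@(0,0)
Op 3: remove (2,4)
Op 4: remove (0,0)
Op 5: place WN@(1,2)
Op 6: remove (1,2)
Op 7: place WB@(4,3)
Op 8: place WN@(2,4)
Op 9: place WK@(1,4)
Per-piece attacks for B:
Union (0 distinct): (none)

Answer: 0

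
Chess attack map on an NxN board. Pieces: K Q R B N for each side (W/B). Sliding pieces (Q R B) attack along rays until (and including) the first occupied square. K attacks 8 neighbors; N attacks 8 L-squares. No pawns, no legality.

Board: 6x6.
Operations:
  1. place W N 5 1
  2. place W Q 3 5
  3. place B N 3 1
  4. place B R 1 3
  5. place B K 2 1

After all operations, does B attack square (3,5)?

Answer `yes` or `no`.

Op 1: place WN@(5,1)
Op 2: place WQ@(3,5)
Op 3: place BN@(3,1)
Op 4: place BR@(1,3)
Op 5: place BK@(2,1)
Per-piece attacks for B:
  BR@(1,3): attacks (1,4) (1,5) (1,2) (1,1) (1,0) (2,3) (3,3) (4,3) (5,3) (0,3)
  BK@(2,1): attacks (2,2) (2,0) (3,1) (1,1) (3,2) (3,0) (1,2) (1,0)
  BN@(3,1): attacks (4,3) (5,2) (2,3) (1,2) (5,0) (1,0)
B attacks (3,5): no

Answer: no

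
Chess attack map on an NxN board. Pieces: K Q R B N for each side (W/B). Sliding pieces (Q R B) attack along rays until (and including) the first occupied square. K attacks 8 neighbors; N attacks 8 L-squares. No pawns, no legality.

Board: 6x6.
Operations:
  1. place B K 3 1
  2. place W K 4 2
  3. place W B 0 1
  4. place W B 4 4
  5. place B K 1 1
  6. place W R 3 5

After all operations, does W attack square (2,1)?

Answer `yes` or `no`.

Answer: no

Derivation:
Op 1: place BK@(3,1)
Op 2: place WK@(4,2)
Op 3: place WB@(0,1)
Op 4: place WB@(4,4)
Op 5: place BK@(1,1)
Op 6: place WR@(3,5)
Per-piece attacks for W:
  WB@(0,1): attacks (1,2) (2,3) (3,4) (4,5) (1,0)
  WR@(3,5): attacks (3,4) (3,3) (3,2) (3,1) (4,5) (5,5) (2,5) (1,5) (0,5) [ray(0,-1) blocked at (3,1)]
  WK@(4,2): attacks (4,3) (4,1) (5,2) (3,2) (5,3) (5,1) (3,3) (3,1)
  WB@(4,4): attacks (5,5) (5,3) (3,5) (3,3) (2,2) (1,1) [ray(-1,1) blocked at (3,5); ray(-1,-1) blocked at (1,1)]
W attacks (2,1): no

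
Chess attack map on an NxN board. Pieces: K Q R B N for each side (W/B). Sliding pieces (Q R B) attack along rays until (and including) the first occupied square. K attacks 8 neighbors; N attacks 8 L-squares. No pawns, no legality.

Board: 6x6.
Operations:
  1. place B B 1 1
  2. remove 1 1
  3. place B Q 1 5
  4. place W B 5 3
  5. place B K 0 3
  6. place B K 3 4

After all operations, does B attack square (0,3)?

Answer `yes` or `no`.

Answer: no

Derivation:
Op 1: place BB@(1,1)
Op 2: remove (1,1)
Op 3: place BQ@(1,5)
Op 4: place WB@(5,3)
Op 5: place BK@(0,3)
Op 6: place BK@(3,4)
Per-piece attacks for B:
  BK@(0,3): attacks (0,4) (0,2) (1,3) (1,4) (1,2)
  BQ@(1,5): attacks (1,4) (1,3) (1,2) (1,1) (1,0) (2,5) (3,5) (4,5) (5,5) (0,5) (2,4) (3,3) (4,2) (5,1) (0,4)
  BK@(3,4): attacks (3,5) (3,3) (4,4) (2,4) (4,5) (4,3) (2,5) (2,3)
B attacks (0,3): no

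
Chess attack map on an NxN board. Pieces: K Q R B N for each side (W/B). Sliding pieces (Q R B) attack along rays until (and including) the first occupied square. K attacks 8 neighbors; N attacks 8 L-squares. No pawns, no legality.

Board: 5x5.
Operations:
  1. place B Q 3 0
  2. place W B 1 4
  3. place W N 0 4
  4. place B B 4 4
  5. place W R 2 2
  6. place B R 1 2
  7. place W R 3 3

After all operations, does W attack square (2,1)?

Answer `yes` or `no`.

Answer: yes

Derivation:
Op 1: place BQ@(3,0)
Op 2: place WB@(1,4)
Op 3: place WN@(0,4)
Op 4: place BB@(4,4)
Op 5: place WR@(2,2)
Op 6: place BR@(1,2)
Op 7: place WR@(3,3)
Per-piece attacks for W:
  WN@(0,4): attacks (1,2) (2,3)
  WB@(1,4): attacks (2,3) (3,2) (4,1) (0,3)
  WR@(2,2): attacks (2,3) (2,4) (2,1) (2,0) (3,2) (4,2) (1,2) [ray(-1,0) blocked at (1,2)]
  WR@(3,3): attacks (3,4) (3,2) (3,1) (3,0) (4,3) (2,3) (1,3) (0,3) [ray(0,-1) blocked at (3,0)]
W attacks (2,1): yes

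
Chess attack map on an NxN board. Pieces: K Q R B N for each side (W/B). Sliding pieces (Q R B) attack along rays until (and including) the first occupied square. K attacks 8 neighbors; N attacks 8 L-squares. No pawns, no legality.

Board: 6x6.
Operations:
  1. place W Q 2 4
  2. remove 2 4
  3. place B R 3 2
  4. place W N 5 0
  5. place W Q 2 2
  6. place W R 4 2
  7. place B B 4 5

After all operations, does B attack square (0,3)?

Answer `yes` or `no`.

Answer: no

Derivation:
Op 1: place WQ@(2,4)
Op 2: remove (2,4)
Op 3: place BR@(3,2)
Op 4: place WN@(5,0)
Op 5: place WQ@(2,2)
Op 6: place WR@(4,2)
Op 7: place BB@(4,5)
Per-piece attacks for B:
  BR@(3,2): attacks (3,3) (3,4) (3,5) (3,1) (3,0) (4,2) (2,2) [ray(1,0) blocked at (4,2); ray(-1,0) blocked at (2,2)]
  BB@(4,5): attacks (5,4) (3,4) (2,3) (1,2) (0,1)
B attacks (0,3): no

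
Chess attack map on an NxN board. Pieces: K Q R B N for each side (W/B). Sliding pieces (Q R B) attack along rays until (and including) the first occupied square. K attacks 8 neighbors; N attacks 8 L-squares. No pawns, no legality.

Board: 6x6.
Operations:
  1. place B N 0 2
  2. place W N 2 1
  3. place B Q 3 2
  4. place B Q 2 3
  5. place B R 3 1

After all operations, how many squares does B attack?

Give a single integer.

Answer: 28

Derivation:
Op 1: place BN@(0,2)
Op 2: place WN@(2,1)
Op 3: place BQ@(3,2)
Op 4: place BQ@(2,3)
Op 5: place BR@(3,1)
Per-piece attacks for B:
  BN@(0,2): attacks (1,4) (2,3) (1,0) (2,1)
  BQ@(2,3): attacks (2,4) (2,5) (2,2) (2,1) (3,3) (4,3) (5,3) (1,3) (0,3) (3,4) (4,5) (3,2) (1,4) (0,5) (1,2) (0,1) [ray(0,-1) blocked at (2,1); ray(1,-1) blocked at (3,2)]
  BR@(3,1): attacks (3,2) (3,0) (4,1) (5,1) (2,1) [ray(0,1) blocked at (3,2); ray(-1,0) blocked at (2,1)]
  BQ@(3,2): attacks (3,3) (3,4) (3,5) (3,1) (4,2) (5,2) (2,2) (1,2) (0,2) (4,3) (5,4) (4,1) (5,0) (2,3) (2,1) [ray(0,-1) blocked at (3,1); ray(-1,0) blocked at (0,2); ray(-1,1) blocked at (2,3); ray(-1,-1) blocked at (2,1)]
Union (28 distinct): (0,1) (0,2) (0,3) (0,5) (1,0) (1,2) (1,3) (1,4) (2,1) (2,2) (2,3) (2,4) (2,5) (3,0) (3,1) (3,2) (3,3) (3,4) (3,5) (4,1) (4,2) (4,3) (4,5) (5,0) (5,1) (5,2) (5,3) (5,4)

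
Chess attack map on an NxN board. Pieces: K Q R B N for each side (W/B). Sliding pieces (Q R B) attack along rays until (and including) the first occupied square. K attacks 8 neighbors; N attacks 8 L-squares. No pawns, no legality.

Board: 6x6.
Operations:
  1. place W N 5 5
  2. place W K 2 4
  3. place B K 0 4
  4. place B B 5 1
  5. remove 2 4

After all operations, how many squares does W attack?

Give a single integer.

Answer: 2

Derivation:
Op 1: place WN@(5,5)
Op 2: place WK@(2,4)
Op 3: place BK@(0,4)
Op 4: place BB@(5,1)
Op 5: remove (2,4)
Per-piece attacks for W:
  WN@(5,5): attacks (4,3) (3,4)
Union (2 distinct): (3,4) (4,3)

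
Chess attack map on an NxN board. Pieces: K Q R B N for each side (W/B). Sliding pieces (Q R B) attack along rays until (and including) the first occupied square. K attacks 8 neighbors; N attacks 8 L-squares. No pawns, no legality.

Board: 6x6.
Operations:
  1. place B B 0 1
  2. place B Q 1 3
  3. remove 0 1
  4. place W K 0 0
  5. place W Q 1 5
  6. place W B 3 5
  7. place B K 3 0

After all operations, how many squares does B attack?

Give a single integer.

Op 1: place BB@(0,1)
Op 2: place BQ@(1,3)
Op 3: remove (0,1)
Op 4: place WK@(0,0)
Op 5: place WQ@(1,5)
Op 6: place WB@(3,5)
Op 7: place BK@(3,0)
Per-piece attacks for B:
  BQ@(1,3): attacks (1,4) (1,5) (1,2) (1,1) (1,0) (2,3) (3,3) (4,3) (5,3) (0,3) (2,4) (3,5) (2,2) (3,1) (4,0) (0,4) (0,2) [ray(0,1) blocked at (1,5); ray(1,1) blocked at (3,5)]
  BK@(3,0): attacks (3,1) (4,0) (2,0) (4,1) (2,1)
Union (20 distinct): (0,2) (0,3) (0,4) (1,0) (1,1) (1,2) (1,4) (1,5) (2,0) (2,1) (2,2) (2,3) (2,4) (3,1) (3,3) (3,5) (4,0) (4,1) (4,3) (5,3)

Answer: 20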